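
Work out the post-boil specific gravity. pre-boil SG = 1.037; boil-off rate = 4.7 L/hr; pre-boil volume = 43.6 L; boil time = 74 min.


V_post = V_pre − rate·(t/60);  SG_post = 1 + (SG_pre−1)·V_pre/V_post
V_post = 43.6 − 4.7·(74/60) = 37.8033
SG_post = 1 + (1.037 − 1)·43.6/37.8033

1.0427


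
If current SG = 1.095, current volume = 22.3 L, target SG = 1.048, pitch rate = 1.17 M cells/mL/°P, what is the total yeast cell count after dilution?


V_w = V·((SG_c−1)/(SG_t−1)−1);  °P = 259 − 259/SG_t;  cells = rate·(V+V_w)·°P
V_w = 22.3·((1.095−1)/(1.048−1)−1) = 21.8354
V_final = 22.3 + 21.8354 = 44.1354
°P = 259 − 259/1.048 = 11.8626
cells = 1.17·44.1354·11.8626

612.5659 billion cells


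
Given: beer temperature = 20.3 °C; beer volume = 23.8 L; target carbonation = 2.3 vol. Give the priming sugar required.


residual = 14.695·(0.01821 + 0.09011·e^(−0.04·T));  sugar = (target − residual)·4.0·V
residual = 14.695·(0.01821 + 0.09011·e^(−0.04·20.3)) = 0.8555
sugar = (2.3 − 0.8555)·4.0·23.8

137.5178 g


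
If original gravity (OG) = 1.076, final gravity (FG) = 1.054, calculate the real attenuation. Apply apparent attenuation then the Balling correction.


AA = (OG−FG)/(OG−1)·100;  RA = AA·0.8192
AA = (1.076 − 1.054)/(1.076 − 1)·100 = 28.9474
RA = 28.9474·0.8192

23.7137 %


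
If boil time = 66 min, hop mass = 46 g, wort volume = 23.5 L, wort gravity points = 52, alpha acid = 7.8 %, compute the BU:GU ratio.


U = 1.65·0.000125^(GP/1000)·(1−e^(−0.04t))/4.15;  IBU = (α/100)·m·U·1000/V;  BU:GU = IBU/GP
U = 1.65·0.000125^(52/1000)·(1−e^(−0.04·66))/4.15 = 0.2314
IBU = (7.8/100)·46·0.2314·1000/23.5 = 35.3270
BU:GU = 35.3270/52

0.6794


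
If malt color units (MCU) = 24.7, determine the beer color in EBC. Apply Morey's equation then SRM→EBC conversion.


SRM = 1.4922·MCU^0.6859;  EBC = SRM·1.97
SRM = 1.4922·24.7^0.6859 = 13.4610
EBC = 13.4610·1.97

26.5182 EBC


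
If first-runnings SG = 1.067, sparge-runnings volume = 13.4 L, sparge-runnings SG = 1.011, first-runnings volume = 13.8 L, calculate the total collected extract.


total = Σ (SG_i − 1)·1000·V_i
first = (1.067 − 1)·1000·13.8 = 924.6000
sparge = (1.011 − 1)·1000·13.4 = 147.4000
total = 924.6000 + 147.4000

1072.0000 gravity·L


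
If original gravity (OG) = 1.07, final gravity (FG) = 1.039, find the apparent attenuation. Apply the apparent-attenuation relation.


AA = (OG − FG)/(OG − 1) · 100
AA = (1.07 − 1.039)/(1.07 − 1) · 100

44.2857 %


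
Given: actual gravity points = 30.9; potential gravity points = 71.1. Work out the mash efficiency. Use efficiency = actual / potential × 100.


efficiency = 30.9 / 71.1 × 100

43.4599 %


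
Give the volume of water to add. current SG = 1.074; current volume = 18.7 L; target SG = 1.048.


V_water = V·((SG_curr − 1)/(SG_target − 1) − 1)
V_water = 18.7·((1.074 − 1)/(1.048 − 1) − 1)

10.1292 L


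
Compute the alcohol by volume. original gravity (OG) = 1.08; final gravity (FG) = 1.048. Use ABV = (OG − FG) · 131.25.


ABV = (1.08 − 1.048) · 131.25

4.2000 % ABV


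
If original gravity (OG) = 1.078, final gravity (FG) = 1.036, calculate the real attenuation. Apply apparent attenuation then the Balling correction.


AA = (OG−FG)/(OG−1)·100;  RA = AA·0.8192
AA = (1.078 − 1.036)/(1.078 − 1)·100 = 53.8462
RA = 53.8462·0.8192

44.1108 %


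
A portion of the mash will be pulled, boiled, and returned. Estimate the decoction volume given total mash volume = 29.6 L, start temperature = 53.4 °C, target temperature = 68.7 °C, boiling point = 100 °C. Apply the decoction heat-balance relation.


V_dec = V_total·(T_target − T_start)/(T_boil − T_start)
V_dec = 29.6·(68.7 − 53.4)/(100 − 53.4)

9.7185 L


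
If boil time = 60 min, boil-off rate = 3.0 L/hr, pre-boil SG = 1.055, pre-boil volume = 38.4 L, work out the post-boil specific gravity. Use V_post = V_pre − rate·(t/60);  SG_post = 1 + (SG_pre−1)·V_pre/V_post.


V_post = 38.4 − 3.0·(60/60) = 35.4000
SG_post = 1 + (1.055 − 1)·38.4/35.4000

1.0597


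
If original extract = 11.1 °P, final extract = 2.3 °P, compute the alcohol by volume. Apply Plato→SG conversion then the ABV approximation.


SG = 259/(259 − P);  ABV = (OG − FG)·131.25
OG = 259/(259 − 11.1) = 1.0448
FG = 259/(259 − 2.3) = 1.0090
ABV = (1.0448 − 1.0090)·131.25

4.7009 % ABV


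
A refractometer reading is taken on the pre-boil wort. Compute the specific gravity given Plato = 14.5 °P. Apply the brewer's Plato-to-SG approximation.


SG = 259/(259 − P)
SG = 259/(259 − 14.5)

1.0593


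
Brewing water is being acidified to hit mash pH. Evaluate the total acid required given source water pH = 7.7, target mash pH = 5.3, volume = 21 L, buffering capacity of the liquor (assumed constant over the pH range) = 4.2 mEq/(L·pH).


acid = buffering capacity · (pH_source − pH_target) · V
acid = 4.2 · (7.7 − 5.3) · 21

211.6800 mEq


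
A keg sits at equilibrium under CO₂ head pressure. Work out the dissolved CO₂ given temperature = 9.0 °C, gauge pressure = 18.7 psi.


vols = (P + 14.695)·(0.01821 + 0.09011·e^(−0.04·T))
vols = (18.7 + 14.695)·(0.01821 + 0.09011·e^(−0.04·9.0))

2.7076 volumes


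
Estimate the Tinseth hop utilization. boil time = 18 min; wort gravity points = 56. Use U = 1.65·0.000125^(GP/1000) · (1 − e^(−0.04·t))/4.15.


bigness = 1.65·0.000125^(56/1000) = 0.9975
boil_factor = (1 − e^(−0.04·18))/4.15 = 0.1237
U = 0.9975 · 0.1237

0.1234


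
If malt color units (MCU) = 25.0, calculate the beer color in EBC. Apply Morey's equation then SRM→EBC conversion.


SRM = 1.4922·MCU^0.6859;  EBC = SRM·1.97
SRM = 1.4922·25.0^0.6859 = 13.5729
EBC = 13.5729·1.97

26.7387 EBC


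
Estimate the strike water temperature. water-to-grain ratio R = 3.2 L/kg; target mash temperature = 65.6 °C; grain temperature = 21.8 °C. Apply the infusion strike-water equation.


T_strike = (0.41/R)·(T_mash − T_grain) + T_mash
T_strike = (0.41/3.2)·(65.6 − 21.8) + 65.6

71.2119 °C


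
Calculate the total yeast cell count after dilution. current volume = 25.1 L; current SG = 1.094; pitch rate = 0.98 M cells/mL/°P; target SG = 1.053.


V_w = V·((SG_c−1)/(SG_t−1)−1);  °P = 259 − 259/SG_t;  cells = rate·(V+V_w)·°P
V_w = 25.1·((1.094−1)/(1.053−1)−1) = 19.4170
V_final = 25.1 + 19.4170 = 44.5170
°P = 259 − 259/1.053 = 13.0361
cells = 0.98·44.5170·13.0361

568.7207 billion cells


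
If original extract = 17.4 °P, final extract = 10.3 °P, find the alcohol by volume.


SG = 259/(259 − P);  ABV = (OG − FG)·131.25
OG = 259/(259 − 17.4) = 1.0720
FG = 259/(259 − 10.3) = 1.0414
ABV = (1.0720 − 1.0414)·131.25

4.0168 % ABV


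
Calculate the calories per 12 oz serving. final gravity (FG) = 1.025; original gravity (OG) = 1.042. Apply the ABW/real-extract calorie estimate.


ABW = (OG−FG)·131.25·0.79/FG;  °P = 259 − 259/SG (for OG→OE and FG→AE);  RE = 0.1808·OE + 0.8192·AE;  Cal = (6.9·ABW + 4·(RE−0.1))·FG·3.55
ABW = (1.042 − 1.025)·131.25·0.79/1.025 = 1.7197
OE = 259 − 259/1.042 = 10.4395 °P
AE = 259 − 259/1.025 = 6.3171 °P
RE = 0.1808·10.4395 + 0.8192·6.3171 = 7.0624 °P
Cal = (6.9·1.7197 + 4·(7.0624−0.1))·1.025·3.55

144.5150 kcal


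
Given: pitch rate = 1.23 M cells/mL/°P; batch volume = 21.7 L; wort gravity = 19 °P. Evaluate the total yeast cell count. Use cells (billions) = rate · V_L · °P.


cells = 1.23 · 21.7 · 19

507.1290 billion cells


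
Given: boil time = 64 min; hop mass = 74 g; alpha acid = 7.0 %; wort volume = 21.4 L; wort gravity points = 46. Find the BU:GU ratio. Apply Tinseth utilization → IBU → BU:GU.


U = 1.65·0.000125^(GP/1000)·(1−e^(−0.04t))/4.15;  IBU = (α/100)·m·U·1000/V;  BU:GU = IBU/GP
U = 1.65·0.000125^(46/1000)·(1−e^(−0.04·64))/4.15 = 0.2426
IBU = (7.0/100)·74·0.2426·1000/21.4 = 58.7311
BU:GU = 58.7311/46

1.2768


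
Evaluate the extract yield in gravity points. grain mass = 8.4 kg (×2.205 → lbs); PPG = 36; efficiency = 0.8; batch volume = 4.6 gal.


points = lbs × PPG × eff / vol
lbs = 8.4 × 2.205 = 18.5220
points = 18.5220 × 36 × 0.8 / 4.6

115.9638 points


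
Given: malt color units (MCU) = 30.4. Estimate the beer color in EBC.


SRM = 1.4922·MCU^0.6859;  EBC = SRM·1.97
SRM = 1.4922·30.4^0.6859 = 15.5214
EBC = 15.5214·1.97

30.5771 EBC


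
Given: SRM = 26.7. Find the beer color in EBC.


EBC = SRM · 1.97
EBC = 26.7 · 1.97

52.5990 EBC


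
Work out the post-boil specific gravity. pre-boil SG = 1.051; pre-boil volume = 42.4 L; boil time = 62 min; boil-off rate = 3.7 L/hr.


V_post = V_pre − rate·(t/60);  SG_post = 1 + (SG_pre−1)·V_pre/V_post
V_post = 42.4 − 3.7·(62/60) = 38.5767
SG_post = 1 + (1.051 − 1)·42.4/38.5767

1.0561


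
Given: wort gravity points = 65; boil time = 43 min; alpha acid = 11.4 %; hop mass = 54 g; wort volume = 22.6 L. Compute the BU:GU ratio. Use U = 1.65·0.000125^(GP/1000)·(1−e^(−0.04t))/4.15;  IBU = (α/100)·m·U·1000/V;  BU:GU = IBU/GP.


U = 1.65·0.000125^(65/1000)·(1−e^(−0.04·43))/4.15 = 0.1820
IBU = (11.4/100)·54·0.1820·1000/22.6 = 49.5716
BU:GU = 49.5716/65

0.7626


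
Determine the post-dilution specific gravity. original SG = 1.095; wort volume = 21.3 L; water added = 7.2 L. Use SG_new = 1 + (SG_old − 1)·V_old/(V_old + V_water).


pts = (1.095 − 1)·1000·21.3/(21.3 + 7.2) = 71.0000
SG_new = 1 + 71.0000/1000

1.0710


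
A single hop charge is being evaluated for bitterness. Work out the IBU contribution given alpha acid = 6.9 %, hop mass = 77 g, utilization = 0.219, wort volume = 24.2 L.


IBU = (α/100)·mass·U·1000 / V
IBU = (6.9/100)·77·0.219·1000 / 24.2

48.0805 IBU


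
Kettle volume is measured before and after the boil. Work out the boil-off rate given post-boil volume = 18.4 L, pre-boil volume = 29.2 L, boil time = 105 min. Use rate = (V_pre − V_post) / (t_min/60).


rate = (29.2 − 18.4) / (105/60)

6.1714 L/hr


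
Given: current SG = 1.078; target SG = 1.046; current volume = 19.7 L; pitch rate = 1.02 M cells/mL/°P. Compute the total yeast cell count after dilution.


V_w = V·((SG_c−1)/(SG_t−1)−1);  °P = 259 − 259/SG_t;  cells = rate·(V+V_w)·°P
V_w = 19.7·((1.078−1)/(1.046−1)−1) = 13.7043
V_final = 19.7 + 13.7043 = 33.4043
°P = 259 − 259/1.046 = 11.3901
cells = 1.02·33.4043·11.3901

388.0870 billion cells


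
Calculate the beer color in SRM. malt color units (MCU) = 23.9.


SRM = 1.4922 · MCU^0.6859
SRM = 1.4922 · 23.9^0.6859

13.1604 SRM


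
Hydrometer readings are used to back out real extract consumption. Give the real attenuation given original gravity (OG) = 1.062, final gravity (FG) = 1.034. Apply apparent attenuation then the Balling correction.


AA = (OG−FG)/(OG−1)·100;  RA = AA·0.8192
AA = (1.062 − 1.034)/(1.062 − 1)·100 = 45.1613
RA = 45.1613·0.8192

36.9961 %


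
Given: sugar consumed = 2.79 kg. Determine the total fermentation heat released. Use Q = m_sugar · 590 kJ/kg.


Q = 2.79 · 590

1646.1000 kJ


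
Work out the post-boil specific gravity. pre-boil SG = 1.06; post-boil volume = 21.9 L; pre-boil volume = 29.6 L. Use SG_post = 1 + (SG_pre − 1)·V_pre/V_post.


pts_pre = (1.06 − 1)·1000 = 60.0000
pts_post = 60.0000·29.6/21.9 = 81.0959
SG_post = 1 + 81.0959/1000

1.0811


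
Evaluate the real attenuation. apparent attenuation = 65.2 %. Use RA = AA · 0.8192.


RA = 65.2 · 0.8192

53.4118 %


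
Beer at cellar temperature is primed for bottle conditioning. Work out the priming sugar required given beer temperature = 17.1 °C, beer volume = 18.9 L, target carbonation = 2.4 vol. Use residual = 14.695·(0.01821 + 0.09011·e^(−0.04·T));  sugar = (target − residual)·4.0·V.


residual = 14.695·(0.01821 + 0.09011·e^(−0.04·17.1)) = 0.9358
sugar = (2.4 − 0.9358)·4.0·18.9

110.6963 g


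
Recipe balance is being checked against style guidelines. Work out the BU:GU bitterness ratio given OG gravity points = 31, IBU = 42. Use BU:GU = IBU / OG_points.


BU:GU = 42 / 31

1.3548


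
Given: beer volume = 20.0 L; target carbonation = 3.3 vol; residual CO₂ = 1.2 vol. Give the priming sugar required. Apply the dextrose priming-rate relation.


sugar = (target − residual)·4.0·V
sugar = (3.3 − 1.2)·4.0·20.0

168.0000 g


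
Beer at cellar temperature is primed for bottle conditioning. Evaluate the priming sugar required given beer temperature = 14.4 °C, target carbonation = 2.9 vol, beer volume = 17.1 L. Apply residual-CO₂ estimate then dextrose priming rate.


residual = 14.695·(0.01821 + 0.09011·e^(−0.04·T));  sugar = (target − residual)·4.0·V
residual = 14.695·(0.01821 + 0.09011·e^(−0.04·14.4)) = 1.0120
sugar = (2.9 − 1.0120)·4.0·17.1

129.1415 g


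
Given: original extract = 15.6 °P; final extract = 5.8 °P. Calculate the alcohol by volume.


SG = 259/(259 − P);  ABV = (OG − FG)·131.25
OG = 259/(259 − 15.6) = 1.0641
FG = 259/(259 − 5.8) = 1.0229
ABV = (1.0641 − 1.0229)·131.25

5.4056 % ABV


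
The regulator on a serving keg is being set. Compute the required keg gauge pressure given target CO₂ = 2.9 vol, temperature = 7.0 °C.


psi = vols/(0.01821 + 0.09011·e^(−0.04·T)) − 14.695
psi = 2.9/(0.01821 + 0.09011·e^(−0.04·7.0)) − 14.695

18.9034 psi


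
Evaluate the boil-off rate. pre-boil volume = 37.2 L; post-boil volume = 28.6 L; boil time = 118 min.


rate = (V_pre − V_post) / (t_min/60)
rate = (37.2 − 28.6) / (118/60)

4.3729 L/hr


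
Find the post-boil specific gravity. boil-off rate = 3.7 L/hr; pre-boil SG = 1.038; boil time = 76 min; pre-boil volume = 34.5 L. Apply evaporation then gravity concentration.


V_post = V_pre − rate·(t/60);  SG_post = 1 + (SG_pre−1)·V_pre/V_post
V_post = 34.5 − 3.7·(76/60) = 29.8133
SG_post = 1 + (1.038 − 1)·34.5/29.8133

1.0440


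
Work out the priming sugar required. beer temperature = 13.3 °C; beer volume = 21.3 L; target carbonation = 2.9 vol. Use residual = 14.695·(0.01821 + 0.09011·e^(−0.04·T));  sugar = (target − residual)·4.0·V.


residual = 14.695·(0.01821 + 0.09011·e^(−0.04·13.3)) = 1.0454
sugar = (2.9 − 1.0454)·4.0·21.3

158.0077 g


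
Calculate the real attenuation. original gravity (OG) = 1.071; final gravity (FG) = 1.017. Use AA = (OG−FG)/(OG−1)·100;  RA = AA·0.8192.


AA = (1.071 − 1.017)/(1.071 − 1)·100 = 76.0563
RA = 76.0563·0.8192

62.3054 %


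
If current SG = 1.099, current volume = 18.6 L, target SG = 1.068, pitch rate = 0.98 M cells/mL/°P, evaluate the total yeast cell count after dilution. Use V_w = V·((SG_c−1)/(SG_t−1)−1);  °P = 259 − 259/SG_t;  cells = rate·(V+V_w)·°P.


V_w = 18.6·((1.099−1)/(1.068−1)−1) = 8.4794
V_final = 18.6 + 8.4794 = 27.0794
°P = 259 − 259/1.068 = 16.4906
cells = 0.98·27.0794·16.4906

437.6256 billion cells


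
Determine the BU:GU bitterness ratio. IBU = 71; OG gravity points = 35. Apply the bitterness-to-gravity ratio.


BU:GU = IBU / OG_points
BU:GU = 71 / 35

2.0286


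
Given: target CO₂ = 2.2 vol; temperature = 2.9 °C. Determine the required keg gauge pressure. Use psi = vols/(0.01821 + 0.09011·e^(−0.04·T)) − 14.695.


psi = 2.2/(0.01821 + 0.09011·e^(−0.04·2.9)) − 14.695

7.6512 psi


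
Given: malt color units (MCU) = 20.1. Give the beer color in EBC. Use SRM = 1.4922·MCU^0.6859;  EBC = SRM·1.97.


SRM = 1.4922·20.1^0.6859 = 11.6866
EBC = 11.6866·1.97

23.0227 EBC


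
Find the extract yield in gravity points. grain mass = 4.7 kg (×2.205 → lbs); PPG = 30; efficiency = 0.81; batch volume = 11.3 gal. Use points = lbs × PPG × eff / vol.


lbs = 4.7 × 2.205 = 10.3635
points = 10.3635 × 30 × 0.81 / 11.3

22.2861 points


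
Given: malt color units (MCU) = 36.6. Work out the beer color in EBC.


SRM = 1.4922·MCU^0.6859;  EBC = SRM·1.97
SRM = 1.4922·36.6^0.6859 = 17.6286
EBC = 17.6286·1.97

34.7284 EBC


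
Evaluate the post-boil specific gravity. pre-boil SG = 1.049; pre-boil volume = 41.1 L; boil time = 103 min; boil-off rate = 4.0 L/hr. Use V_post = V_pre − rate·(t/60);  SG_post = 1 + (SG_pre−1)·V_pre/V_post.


V_post = 41.1 − 4.0·(103/60) = 34.2333
SG_post = 1 + (1.049 − 1)·41.1/34.2333

1.0588


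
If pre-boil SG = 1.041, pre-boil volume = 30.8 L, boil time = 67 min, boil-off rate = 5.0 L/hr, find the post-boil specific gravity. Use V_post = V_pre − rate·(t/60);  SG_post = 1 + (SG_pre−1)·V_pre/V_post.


V_post = 30.8 − 5.0·(67/60) = 25.2167
SG_post = 1 + (1.041 − 1)·30.8/25.2167

1.0501


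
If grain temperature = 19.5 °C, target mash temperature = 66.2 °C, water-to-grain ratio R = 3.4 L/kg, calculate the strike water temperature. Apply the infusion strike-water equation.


T_strike = (0.41/R)·(T_mash − T_grain) + T_mash
T_strike = (0.41/3.4)·(66.2 − 19.5) + 66.2

71.8315 °C


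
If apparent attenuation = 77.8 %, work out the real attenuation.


RA = AA · 0.8192
RA = 77.8 · 0.8192

63.7338 %


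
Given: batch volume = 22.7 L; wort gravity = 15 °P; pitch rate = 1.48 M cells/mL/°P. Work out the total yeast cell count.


cells (billions) = rate · V_L · °P
cells = 1.48 · 22.7 · 15

503.9400 billion cells


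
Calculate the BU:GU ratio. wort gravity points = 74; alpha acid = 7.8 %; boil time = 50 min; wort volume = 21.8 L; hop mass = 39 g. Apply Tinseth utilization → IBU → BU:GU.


U = 1.65·0.000125^(GP/1000)·(1−e^(−0.04t))/4.15;  IBU = (α/100)·m·U·1000/V;  BU:GU = IBU/GP
U = 1.65·0.000125^(74/1000)·(1−e^(−0.04·50))/4.15 = 0.1768
IBU = (7.8/100)·39·0.1768·1000/21.8 = 24.6693
BU:GU = 24.6693/74

0.3334


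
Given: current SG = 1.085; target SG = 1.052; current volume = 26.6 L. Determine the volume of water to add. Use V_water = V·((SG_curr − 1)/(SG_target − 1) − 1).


V_water = 26.6·((1.085 − 1)/(1.052 − 1) − 1)

16.8808 L


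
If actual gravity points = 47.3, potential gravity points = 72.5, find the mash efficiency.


efficiency = actual / potential × 100
efficiency = 47.3 / 72.5 × 100

65.2414 %


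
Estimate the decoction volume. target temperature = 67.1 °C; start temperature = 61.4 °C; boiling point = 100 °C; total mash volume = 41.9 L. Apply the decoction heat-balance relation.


V_dec = V_total·(T_target − T_start)/(T_boil − T_start)
V_dec = 41.9·(67.1 − 61.4)/(100 − 61.4)

6.1873 L


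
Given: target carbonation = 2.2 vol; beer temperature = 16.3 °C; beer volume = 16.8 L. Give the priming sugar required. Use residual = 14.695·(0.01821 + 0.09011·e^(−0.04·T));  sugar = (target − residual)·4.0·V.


residual = 14.695·(0.01821 + 0.09011·e^(−0.04·16.3)) = 0.9575
sugar = (2.2 − 0.9575)·4.0·16.8

83.4967 g


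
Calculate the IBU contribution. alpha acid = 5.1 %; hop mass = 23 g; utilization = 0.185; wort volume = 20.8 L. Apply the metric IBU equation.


IBU = (α/100)·mass·U·1000 / V
IBU = (5.1/100)·23·0.185·1000 / 20.8

10.4329 IBU


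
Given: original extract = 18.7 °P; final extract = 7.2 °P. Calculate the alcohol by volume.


SG = 259/(259 − P);  ABV = (OG − FG)·131.25
OG = 259/(259 − 18.7) = 1.0778
FG = 259/(259 − 7.2) = 1.0286
ABV = (1.0778 − 1.0286)·131.25

6.4608 % ABV


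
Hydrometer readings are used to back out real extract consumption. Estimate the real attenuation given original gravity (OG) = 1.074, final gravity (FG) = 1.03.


AA = (OG−FG)/(OG−1)·100;  RA = AA·0.8192
AA = (1.074 − 1.03)/(1.074 − 1)·100 = 59.4595
RA = 59.4595·0.8192

48.7092 %


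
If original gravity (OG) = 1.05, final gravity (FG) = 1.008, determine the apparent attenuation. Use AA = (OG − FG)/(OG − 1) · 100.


AA = (1.05 − 1.008)/(1.05 − 1) · 100

84.0000 %


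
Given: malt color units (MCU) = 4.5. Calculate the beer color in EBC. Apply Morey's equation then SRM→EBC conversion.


SRM = 1.4922·MCU^0.6859;  EBC = SRM·1.97
SRM = 1.4922·4.5^0.6859 = 4.1866
EBC = 4.1866·1.97

8.2477 EBC


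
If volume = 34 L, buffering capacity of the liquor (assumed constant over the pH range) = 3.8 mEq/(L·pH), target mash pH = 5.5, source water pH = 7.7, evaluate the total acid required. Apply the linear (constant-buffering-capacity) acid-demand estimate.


acid = buffering capacity · (pH_source − pH_target) · V
acid = 3.8 · (7.7 − 5.5) · 34

284.2400 mEq


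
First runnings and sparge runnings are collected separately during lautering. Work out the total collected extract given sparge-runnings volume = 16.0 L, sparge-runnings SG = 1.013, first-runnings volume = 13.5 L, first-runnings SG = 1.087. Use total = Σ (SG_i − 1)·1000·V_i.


first = (1.087 − 1)·1000·13.5 = 1174.5000
sparge = (1.013 − 1)·1000·16.0 = 208.0000
total = 1174.5000 + 208.0000

1382.5000 gravity·L


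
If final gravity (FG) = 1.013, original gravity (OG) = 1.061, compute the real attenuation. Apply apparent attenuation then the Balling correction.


AA = (OG−FG)/(OG−1)·100;  RA = AA·0.8192
AA = (1.061 − 1.013)/(1.061 − 1)·100 = 78.6885
RA = 78.6885·0.8192

64.4616 %


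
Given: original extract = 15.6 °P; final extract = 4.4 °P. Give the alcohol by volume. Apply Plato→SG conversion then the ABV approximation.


SG = 259/(259 − P);  ABV = (OG − FG)·131.25
OG = 259/(259 − 15.6) = 1.0641
FG = 259/(259 − 4.4) = 1.0173
ABV = (1.0641 − 1.0173)·131.25

6.1438 % ABV


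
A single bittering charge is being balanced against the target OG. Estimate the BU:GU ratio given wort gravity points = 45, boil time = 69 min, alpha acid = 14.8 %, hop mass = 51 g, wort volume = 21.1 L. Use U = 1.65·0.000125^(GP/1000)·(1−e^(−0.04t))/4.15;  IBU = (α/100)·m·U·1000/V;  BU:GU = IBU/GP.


U = 1.65·0.000125^(45/1000)·(1−e^(−0.04·69))/4.15 = 0.2485
IBU = (14.8/100)·51·0.2485·1000/21.1 = 88.9100
BU:GU = 88.9100/45

1.9758


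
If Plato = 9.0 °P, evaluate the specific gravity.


SG = 259/(259 − P)
SG = 259/(259 − 9.0)

1.0360


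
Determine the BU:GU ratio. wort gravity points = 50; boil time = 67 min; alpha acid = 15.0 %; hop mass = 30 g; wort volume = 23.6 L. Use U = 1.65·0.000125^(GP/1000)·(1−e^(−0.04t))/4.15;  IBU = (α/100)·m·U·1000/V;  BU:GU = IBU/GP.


U = 1.65·0.000125^(50/1000)·(1−e^(−0.04·67))/4.15 = 0.2363
IBU = (15.0/100)·30·0.2363·1000/23.6 = 45.0542
BU:GU = 45.0542/50

0.9011


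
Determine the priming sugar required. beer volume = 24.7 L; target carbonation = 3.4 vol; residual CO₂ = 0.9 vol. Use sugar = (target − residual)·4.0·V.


sugar = (3.4 − 0.9)·4.0·24.7

247.0000 g


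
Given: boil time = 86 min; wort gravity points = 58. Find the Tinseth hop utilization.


U = 1.65·0.000125^(GP/1000) · (1 − e^(−0.04·t))/4.15
bigness = 1.65·0.000125^(58/1000) = 0.9797
boil_factor = (1 − e^(−0.04·86))/4.15 = 0.2332
U = 0.9797 · 0.2332

0.2285


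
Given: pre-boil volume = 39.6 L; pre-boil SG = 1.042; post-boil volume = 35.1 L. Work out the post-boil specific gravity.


SG_post = 1 + (SG_pre − 1)·V_pre/V_post
pts_pre = (1.042 − 1)·1000 = 42.0000
pts_post = 42.0000·39.6/35.1 = 47.3846
SG_post = 1 + 47.3846/1000

1.0474


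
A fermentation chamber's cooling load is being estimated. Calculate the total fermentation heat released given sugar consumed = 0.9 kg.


Q = m_sugar · 590 kJ/kg
Q = 0.9 · 590

531.0000 kJ


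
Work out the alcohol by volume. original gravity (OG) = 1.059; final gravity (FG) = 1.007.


ABV = (OG − FG) · 131.25
ABV = (1.059 − 1.007) · 131.25

6.8250 % ABV


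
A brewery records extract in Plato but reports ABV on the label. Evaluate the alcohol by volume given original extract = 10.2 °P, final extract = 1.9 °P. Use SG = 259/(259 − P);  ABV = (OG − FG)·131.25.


OG = 259/(259 − 10.2) = 1.0410
FG = 259/(259 − 1.9) = 1.0074
ABV = (1.0410 − 1.0074)·131.25

4.4109 % ABV


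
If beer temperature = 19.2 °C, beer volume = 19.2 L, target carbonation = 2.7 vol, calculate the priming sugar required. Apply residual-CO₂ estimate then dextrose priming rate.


residual = 14.695·(0.01821 + 0.09011·e^(−0.04·T));  sugar = (target − residual)·4.0·V
residual = 14.695·(0.01821 + 0.09011·e^(−0.04·19.2)) = 0.8819
sugar = (2.7 − 0.8819)·4.0·19.2

139.6278 g


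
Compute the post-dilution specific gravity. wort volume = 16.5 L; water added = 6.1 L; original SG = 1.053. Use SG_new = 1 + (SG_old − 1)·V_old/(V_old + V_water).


pts = (1.053 − 1)·1000·16.5/(16.5 + 6.1) = 38.6947
SG_new = 1 + 38.6947/1000

1.0387


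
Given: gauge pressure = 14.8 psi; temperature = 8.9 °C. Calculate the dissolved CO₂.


vols = (P + 14.695)·(0.01821 + 0.09011·e^(−0.04·T))
vols = (14.8 + 14.695)·(0.01821 + 0.09011·e^(−0.04·8.9))

2.3988 volumes


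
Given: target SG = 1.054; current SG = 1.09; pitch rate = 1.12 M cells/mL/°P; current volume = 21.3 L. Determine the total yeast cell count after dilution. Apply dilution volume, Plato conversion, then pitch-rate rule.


V_w = V·((SG_c−1)/(SG_t−1)−1);  °P = 259 − 259/SG_t;  cells = rate·(V+V_w)·°P
V_w = 21.3·((1.09−1)/(1.054−1)−1) = 14.2000
V_final = 21.3 + 14.2000 = 35.5000
°P = 259 − 259/1.054 = 13.2694
cells = 1.12·35.5000·13.2694

527.5933 billion cells


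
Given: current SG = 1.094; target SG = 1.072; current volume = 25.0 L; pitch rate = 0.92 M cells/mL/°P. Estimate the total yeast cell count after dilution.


V_w = V·((SG_c−1)/(SG_t−1)−1);  °P = 259 − 259/SG_t;  cells = rate·(V+V_w)·°P
V_w = 25.0·((1.094−1)/(1.072−1)−1) = 7.6389
V_final = 25.0 + 7.6389 = 32.6389
°P = 259 − 259/1.072 = 17.3955
cells = 0.92·32.6389·17.3955

522.3489 billion cells


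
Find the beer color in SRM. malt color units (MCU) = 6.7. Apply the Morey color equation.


SRM = 1.4922 · MCU^0.6859
SRM = 1.4922 · 6.7^0.6859

5.5009 SRM


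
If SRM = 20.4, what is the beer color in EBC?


EBC = SRM · 1.97
EBC = 20.4 · 1.97

40.1880 EBC


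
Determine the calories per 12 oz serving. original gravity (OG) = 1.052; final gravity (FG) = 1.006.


ABW = (OG−FG)·131.25·0.79/FG;  °P = 259 − 259/SG (for OG→OE and FG→AE);  RE = 0.1808·OE + 0.8192·AE;  Cal = (6.9·ABW + 4·(RE−0.1))·FG·3.55
ABW = (1.052 − 1.006)·131.25·0.79/1.006 = 4.7412
OE = 259 − 259/1.052 = 12.8023 °P
AE = 259 − 259/1.006 = 1.5447 °P
RE = 0.1808·12.8023 + 0.8192·1.5447 = 3.5801 °P
Cal = (6.9·4.7412 + 4·(3.5801−0.1))·1.006·3.55

166.5458 kcal


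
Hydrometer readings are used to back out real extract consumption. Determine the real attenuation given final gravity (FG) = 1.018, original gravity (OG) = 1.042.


AA = (OG−FG)/(OG−1)·100;  RA = AA·0.8192
AA = (1.042 − 1.018)/(1.042 − 1)·100 = 57.1429
RA = 57.1429·0.8192

46.8114 %


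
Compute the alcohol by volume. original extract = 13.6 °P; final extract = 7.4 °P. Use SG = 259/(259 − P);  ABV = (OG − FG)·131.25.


OG = 259/(259 − 13.6) = 1.0554
FG = 259/(259 − 7.4) = 1.0294
ABV = (1.0554 − 1.0294)·131.25

3.4135 % ABV


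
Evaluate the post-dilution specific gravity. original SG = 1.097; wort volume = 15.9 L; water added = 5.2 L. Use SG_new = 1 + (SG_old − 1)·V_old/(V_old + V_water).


pts = (1.097 − 1)·1000·15.9/(15.9 + 5.2) = 73.0948
SG_new = 1 + 73.0948/1000

1.0731


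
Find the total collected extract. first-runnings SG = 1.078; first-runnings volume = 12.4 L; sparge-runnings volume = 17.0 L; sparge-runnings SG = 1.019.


total = Σ (SG_i − 1)·1000·V_i
first = (1.078 − 1)·1000·12.4 = 967.2000
sparge = (1.019 − 1)·1000·17.0 = 323.0000
total = 967.2000 + 323.0000

1290.2000 gravity·L


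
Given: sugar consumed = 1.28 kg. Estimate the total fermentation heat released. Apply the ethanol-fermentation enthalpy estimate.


Q = m_sugar · 590 kJ/kg
Q = 1.28 · 590

755.2000 kJ


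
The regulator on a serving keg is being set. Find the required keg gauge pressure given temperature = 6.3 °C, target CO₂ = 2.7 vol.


psi = vols/(0.01821 + 0.09011·e^(−0.04·T)) − 14.695
psi = 2.7/(0.01821 + 0.09011·e^(−0.04·6.3)) − 14.695

15.9008 psi


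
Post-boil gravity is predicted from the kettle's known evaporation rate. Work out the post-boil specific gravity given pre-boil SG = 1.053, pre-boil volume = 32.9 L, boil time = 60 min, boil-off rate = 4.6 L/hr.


V_post = V_pre − rate·(t/60);  SG_post = 1 + (SG_pre−1)·V_pre/V_post
V_post = 32.9 − 4.6·(60/60) = 28.3000
SG_post = 1 + (1.053 − 1)·32.9/28.3000

1.0616


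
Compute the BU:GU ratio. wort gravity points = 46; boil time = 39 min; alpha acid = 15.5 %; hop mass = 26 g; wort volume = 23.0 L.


U = 1.65·0.000125^(GP/1000)·(1−e^(−0.04t))/4.15;  IBU = (α/100)·m·U·1000/V;  BU:GU = IBU/GP
U = 1.65·0.000125^(46/1000)·(1−e^(−0.04·39))/4.15 = 0.2077
IBU = (15.5/100)·26·0.2077·1000/23.0 = 36.3934
BU:GU = 36.3934/46

0.7912


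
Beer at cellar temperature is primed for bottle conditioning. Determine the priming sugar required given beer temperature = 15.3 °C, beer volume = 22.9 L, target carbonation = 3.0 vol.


residual = 14.695·(0.01821 + 0.09011·e^(−0.04·T));  sugar = (target − residual)·4.0·V
residual = 14.695·(0.01821 + 0.09011·e^(−0.04·15.3)) = 0.9856
sugar = (3.0 − 0.9856)·4.0·22.9

184.5149 g


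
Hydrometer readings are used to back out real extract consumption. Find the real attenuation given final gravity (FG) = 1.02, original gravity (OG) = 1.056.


AA = (OG−FG)/(OG−1)·100;  RA = AA·0.8192
AA = (1.056 − 1.02)/(1.056 − 1)·100 = 64.2857
RA = 64.2857·0.8192

52.6629 %


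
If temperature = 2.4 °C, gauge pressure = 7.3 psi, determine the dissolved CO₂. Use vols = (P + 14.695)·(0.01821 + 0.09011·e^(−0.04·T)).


vols = (7.3 + 14.695)·(0.01821 + 0.09011·e^(−0.04·2.4))

2.2011 volumes


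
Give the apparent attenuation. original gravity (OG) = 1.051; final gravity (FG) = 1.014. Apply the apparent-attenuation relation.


AA = (OG − FG)/(OG − 1) · 100
AA = (1.051 − 1.014)/(1.051 − 1) · 100

72.5490 %


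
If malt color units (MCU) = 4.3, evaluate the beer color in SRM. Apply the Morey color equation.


SRM = 1.4922 · MCU^0.6859
SRM = 1.4922 · 4.3^0.6859

4.0581 SRM


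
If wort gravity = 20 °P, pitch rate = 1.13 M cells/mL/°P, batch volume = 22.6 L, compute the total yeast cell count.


cells (billions) = rate · V_L · °P
cells = 1.13 · 22.6 · 20

510.7600 billion cells


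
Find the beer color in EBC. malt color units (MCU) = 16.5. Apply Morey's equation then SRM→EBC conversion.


SRM = 1.4922·MCU^0.6859;  EBC = SRM·1.97
SRM = 1.4922·16.5^0.6859 = 10.2070
EBC = 10.2070·1.97

20.1078 EBC


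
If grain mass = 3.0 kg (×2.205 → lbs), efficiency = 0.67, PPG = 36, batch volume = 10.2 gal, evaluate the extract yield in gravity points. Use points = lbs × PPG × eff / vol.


lbs = 3.0 × 2.205 = 6.6150
points = 6.6150 × 36 × 0.67 / 10.2

15.6425 points


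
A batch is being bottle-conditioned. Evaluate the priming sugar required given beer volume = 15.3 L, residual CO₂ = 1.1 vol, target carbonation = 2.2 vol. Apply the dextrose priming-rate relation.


sugar = (target − residual)·4.0·V
sugar = (2.2 − 1.1)·4.0·15.3

67.3200 g


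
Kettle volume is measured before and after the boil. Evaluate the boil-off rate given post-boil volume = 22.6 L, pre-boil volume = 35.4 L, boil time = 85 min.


rate = (V_pre − V_post) / (t_min/60)
rate = (35.4 − 22.6) / (85/60)

9.0353 L/hr


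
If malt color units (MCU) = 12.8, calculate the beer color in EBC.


SRM = 1.4922·MCU^0.6859;  EBC = SRM·1.97
SRM = 1.4922·12.8^0.6859 = 8.5756
EBC = 8.5756·1.97

16.8938 EBC


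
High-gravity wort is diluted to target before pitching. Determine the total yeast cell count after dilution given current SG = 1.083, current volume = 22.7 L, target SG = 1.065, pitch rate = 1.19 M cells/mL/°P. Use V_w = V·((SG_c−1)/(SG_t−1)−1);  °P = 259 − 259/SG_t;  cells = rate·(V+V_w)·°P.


V_w = 22.7·((1.083−1)/(1.065−1)−1) = 6.2862
V_final = 22.7 + 6.2862 = 28.9862
°P = 259 − 259/1.065 = 15.8075
cells = 1.19·28.9862·15.8075

545.2568 billion cells


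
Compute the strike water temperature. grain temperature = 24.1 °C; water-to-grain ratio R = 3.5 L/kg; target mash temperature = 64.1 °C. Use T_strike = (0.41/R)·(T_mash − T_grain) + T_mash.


T_strike = (0.41/3.5)·(64.1 − 24.1) + 64.1

68.7857 °C


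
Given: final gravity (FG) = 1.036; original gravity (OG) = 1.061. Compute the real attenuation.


AA = (OG−FG)/(OG−1)·100;  RA = AA·0.8192
AA = (1.061 − 1.036)/(1.061 − 1)·100 = 40.9836
RA = 40.9836·0.8192

33.5738 %


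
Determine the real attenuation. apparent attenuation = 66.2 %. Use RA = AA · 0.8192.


RA = 66.2 · 0.8192

54.2310 %


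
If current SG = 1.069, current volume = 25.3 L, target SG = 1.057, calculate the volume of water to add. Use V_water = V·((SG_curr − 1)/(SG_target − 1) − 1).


V_water = 25.3·((1.069 − 1)/(1.057 − 1) − 1)

5.3263 L


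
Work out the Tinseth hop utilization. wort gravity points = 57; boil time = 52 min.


U = 1.65·0.000125^(GP/1000) · (1 − e^(−0.04·t))/4.15
bigness = 1.65·0.000125^(57/1000) = 0.9886
boil_factor = (1 − e^(−0.04·52))/4.15 = 0.2109
U = 0.9886 · 0.2109

0.2085


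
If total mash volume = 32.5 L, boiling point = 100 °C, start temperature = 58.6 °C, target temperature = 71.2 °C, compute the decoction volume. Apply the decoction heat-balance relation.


V_dec = V_total·(T_target − T_start)/(T_boil − T_start)
V_dec = 32.5·(71.2 − 58.6)/(100 − 58.6)

9.8913 L


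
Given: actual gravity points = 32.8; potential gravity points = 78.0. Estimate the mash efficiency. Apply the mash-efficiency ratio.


efficiency = actual / potential × 100
efficiency = 32.8 / 78.0 × 100

42.0513 %


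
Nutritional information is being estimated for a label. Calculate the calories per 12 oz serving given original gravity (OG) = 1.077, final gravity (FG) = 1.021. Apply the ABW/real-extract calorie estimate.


ABW = (OG−FG)·131.25·0.79/FG;  °P = 259 − 259/SG (for OG→OE and FG→AE);  RE = 0.1808·OE + 0.8192·AE;  Cal = (6.9·ABW + 4·(RE−0.1))·FG·3.55
ABW = (1.077 − 1.021)·131.25·0.79/1.021 = 5.6871
OE = 259 − 259/1.077 = 18.5172 °P
AE = 259 − 259/1.021 = 5.3271 °P
RE = 0.1808·18.5172 + 0.8192·5.3271 = 7.7119 °P
Cal = (6.9·5.6871 + 4·(7.7119−0.1))·1.021·3.55

252.5889 kcal


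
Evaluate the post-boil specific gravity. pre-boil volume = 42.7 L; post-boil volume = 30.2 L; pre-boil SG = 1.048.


SG_post = 1 + (SG_pre − 1)·V_pre/V_post
pts_pre = (1.048 − 1)·1000 = 48.0000
pts_post = 48.0000·42.7/30.2 = 67.8675
SG_post = 1 + 67.8675/1000

1.0679


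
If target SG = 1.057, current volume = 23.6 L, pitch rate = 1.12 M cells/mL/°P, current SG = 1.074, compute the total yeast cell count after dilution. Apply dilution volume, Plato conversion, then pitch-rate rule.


V_w = V·((SG_c−1)/(SG_t−1)−1);  °P = 259 − 259/SG_t;  cells = rate·(V+V_w)·°P
V_w = 23.6·((1.074−1)/(1.057−1)−1) = 7.0386
V_final = 23.6 + 7.0386 = 30.6386
°P = 259 − 259/1.057 = 13.9669
cells = 1.12·30.6386·13.9669

479.2769 billion cells


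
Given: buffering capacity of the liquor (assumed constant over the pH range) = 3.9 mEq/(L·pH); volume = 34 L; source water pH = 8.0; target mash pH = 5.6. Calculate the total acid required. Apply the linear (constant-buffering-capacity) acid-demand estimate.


acid = buffering capacity · (pH_source − pH_target) · V
acid = 3.9 · (8.0 − 5.6) · 34

318.2400 mEq


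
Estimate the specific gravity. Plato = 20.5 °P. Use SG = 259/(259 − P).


SG = 259/(259 − 20.5)

1.0860


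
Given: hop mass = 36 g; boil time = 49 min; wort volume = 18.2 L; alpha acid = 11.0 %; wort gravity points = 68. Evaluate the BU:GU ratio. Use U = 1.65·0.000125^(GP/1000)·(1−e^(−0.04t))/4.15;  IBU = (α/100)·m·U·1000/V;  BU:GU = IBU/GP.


U = 1.65·0.000125^(68/1000)·(1−e^(−0.04·49))/4.15 = 0.1854
IBU = (11.0/100)·36·0.1854·1000/18.2 = 40.3380
BU:GU = 40.3380/68

0.5932


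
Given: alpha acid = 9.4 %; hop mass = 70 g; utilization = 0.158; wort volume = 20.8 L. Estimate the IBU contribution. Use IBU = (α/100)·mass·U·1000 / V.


IBU = (9.4/100)·70·0.158·1000 / 20.8

49.9827 IBU


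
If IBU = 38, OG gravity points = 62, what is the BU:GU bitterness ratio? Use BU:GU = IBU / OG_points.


BU:GU = 38 / 62

0.6129


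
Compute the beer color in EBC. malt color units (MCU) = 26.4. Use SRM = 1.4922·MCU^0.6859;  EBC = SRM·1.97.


SRM = 1.4922·26.4^0.6859 = 14.0898
EBC = 14.0898·1.97

27.7569 EBC


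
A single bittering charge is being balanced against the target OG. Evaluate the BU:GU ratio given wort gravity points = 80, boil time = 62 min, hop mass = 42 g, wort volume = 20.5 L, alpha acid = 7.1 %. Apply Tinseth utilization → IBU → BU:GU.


U = 1.65·0.000125^(GP/1000)·(1−e^(−0.04t))/4.15;  IBU = (α/100)·m·U·1000/V;  BU:GU = IBU/GP
U = 1.65·0.000125^(80/1000)·(1−e^(−0.04·62))/4.15 = 0.1775
IBU = (7.1/100)·42·0.1775·1000/20.5 = 25.8202
BU:GU = 25.8202/80

0.3228


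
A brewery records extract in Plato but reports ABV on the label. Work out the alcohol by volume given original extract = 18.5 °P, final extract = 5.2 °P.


SG = 259/(259 − P);  ABV = (OG − FG)·131.25
OG = 259/(259 − 18.5) = 1.0769
FG = 259/(259 − 5.2) = 1.0205
ABV = (1.0769 − 1.0205)·131.25

7.4070 % ABV


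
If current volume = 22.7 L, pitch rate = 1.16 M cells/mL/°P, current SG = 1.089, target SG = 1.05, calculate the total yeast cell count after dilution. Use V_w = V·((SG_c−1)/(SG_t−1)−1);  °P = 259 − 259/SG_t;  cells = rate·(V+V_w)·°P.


V_w = 22.7·((1.089−1)/(1.05−1)−1) = 17.7060
V_final = 22.7 + 17.7060 = 40.4060
°P = 259 − 259/1.05 = 12.3333
cells = 1.16·40.4060·12.3333

578.0752 billion cells


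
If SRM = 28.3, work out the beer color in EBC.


EBC = SRM · 1.97
EBC = 28.3 · 1.97

55.7510 EBC


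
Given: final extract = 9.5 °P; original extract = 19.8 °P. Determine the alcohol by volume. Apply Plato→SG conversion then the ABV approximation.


SG = 259/(259 − P);  ABV = (OG − FG)·131.25
OG = 259/(259 − 19.8) = 1.0828
FG = 259/(259 − 9.5) = 1.0381
ABV = (1.0828 − 1.0381)·131.25

5.8668 % ABV


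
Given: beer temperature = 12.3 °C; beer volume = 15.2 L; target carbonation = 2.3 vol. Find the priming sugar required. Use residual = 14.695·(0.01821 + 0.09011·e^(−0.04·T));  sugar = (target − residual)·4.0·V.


residual = 14.695·(0.01821 + 0.09011·e^(−0.04·12.3)) = 1.0772
sugar = (2.3 − 1.0772)·4.0·15.2

74.3466 g


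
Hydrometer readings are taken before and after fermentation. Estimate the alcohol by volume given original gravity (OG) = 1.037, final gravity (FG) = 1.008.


ABV = (OG − FG) · 131.25
ABV = (1.037 − 1.008) · 131.25

3.8062 % ABV


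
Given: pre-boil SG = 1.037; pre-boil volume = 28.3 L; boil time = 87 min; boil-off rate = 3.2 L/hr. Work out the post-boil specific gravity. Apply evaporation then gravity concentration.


V_post = V_pre − rate·(t/60);  SG_post = 1 + (SG_pre−1)·V_pre/V_post
V_post = 28.3 − 3.2·(87/60) = 23.6600
SG_post = 1 + (1.037 − 1)·28.3/23.6600

1.0443


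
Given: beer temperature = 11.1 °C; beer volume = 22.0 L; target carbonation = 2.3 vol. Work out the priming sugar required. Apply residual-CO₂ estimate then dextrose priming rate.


residual = 14.695·(0.01821 + 0.09011·e^(−0.04·T));  sugar = (target − residual)·4.0·V
residual = 14.695·(0.01821 + 0.09011·e^(−0.04·11.1)) = 1.1170
sugar = (2.3 − 1.1170)·4.0·22.0

104.1037 g
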